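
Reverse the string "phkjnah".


Input: phkjnah
Reading characters right to left:
  Position 6: 'h'
  Position 5: 'a'
  Position 4: 'n'
  Position 3: 'j'
  Position 2: 'k'
  Position 1: 'h'
  Position 0: 'p'
Reversed: hanjkhp

hanjkhp


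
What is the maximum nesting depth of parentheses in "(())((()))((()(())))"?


Input: "(())((()))((()(())))"
Tracking depth:
  Position 0 '(': depth becomes 1
  Position 1 '(': depth becomes 2
  Position 2 ')': depth becomes 1
  Position 3 ')': depth becomes 0
  Position 4 '(': depth becomes 1
  Position 5 '(': depth becomes 2
  Position 6 '(': depth becomes 3
  Position 7 ')': depth becomes 2
  Position 8 ')': depth becomes 1
  Position 9 ')': depth becomes 0
  Position 10 '(': depth becomes 1
  Position 11 '(': depth becomes 2
  Position 12 '(': depth becomes 3
  Position 13 ')': depth becomes 2
  Position 14 '(': depth becomes 3
  Position 15 '(': depth becomes 4
  Position 16 ')': depth becomes 3
  Position 17 ')': depth becomes 2
  Position 18 ')': depth becomes 1
  Position 19 ')': depth becomes 0
Maximum depth reached: 4

4


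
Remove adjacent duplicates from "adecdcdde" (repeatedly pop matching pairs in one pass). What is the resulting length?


Input: adecdcdde
Stack-based adjacent duplicate removal:
  Read 'a': push. Stack: a
  Read 'd': push. Stack: ad
  Read 'e': push. Stack: ade
  Read 'c': push. Stack: adec
  Read 'd': push. Stack: adecd
  Read 'c': push. Stack: adecdc
  Read 'd': push. Stack: adecdcd
  Read 'd': matches stack top 'd' => pop. Stack: adecdc
  Read 'e': push. Stack: adecdce
Final stack: "adecdce" (length 7)

7


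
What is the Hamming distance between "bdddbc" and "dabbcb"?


Comparing "bdddbc" and "dabbcb" position by position:
  Position 0: 'b' vs 'd' => differ
  Position 1: 'd' vs 'a' => differ
  Position 2: 'd' vs 'b' => differ
  Position 3: 'd' vs 'b' => differ
  Position 4: 'b' vs 'c' => differ
  Position 5: 'c' vs 'b' => differ
Total differences (Hamming distance): 6

6


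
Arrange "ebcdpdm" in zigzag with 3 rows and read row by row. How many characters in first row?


Zigzag "ebcdpdm" into 3 rows:
Placing characters:
  'e' => row 0
  'b' => row 1
  'c' => row 2
  'd' => row 1
  'p' => row 0
  'd' => row 1
  'm' => row 2
Rows:
  Row 0: "ep"
  Row 1: "bdd"
  Row 2: "cm"
First row length: 2

2


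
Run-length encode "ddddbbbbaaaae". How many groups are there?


Input: ddddbbbbaaaae
Scanning for consecutive runs:
  Group 1: 'd' x 4 (positions 0-3)
  Group 2: 'b' x 4 (positions 4-7)
  Group 3: 'a' x 4 (positions 8-11)
  Group 4: 'e' x 1 (positions 12-12)
Total groups: 4

4


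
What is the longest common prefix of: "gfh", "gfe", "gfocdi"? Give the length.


Words: gfh, gfe, gfocdi
  Position 0: all 'g' => match
  Position 1: all 'f' => match
  Position 2: ('h', 'e', 'o') => mismatch, stop
LCP = "gf" (length 2)

2


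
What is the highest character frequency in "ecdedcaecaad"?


Input: ecdedcaecaad
Character counts:
  'a': 3
  'c': 3
  'd': 3
  'e': 3
Maximum frequency: 3

3


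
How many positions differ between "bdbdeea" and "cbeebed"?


Comparing "bdbdeea" and "cbeebed" position by position:
  Position 0: 'b' vs 'c' => DIFFER
  Position 1: 'd' vs 'b' => DIFFER
  Position 2: 'b' vs 'e' => DIFFER
  Position 3: 'd' vs 'e' => DIFFER
  Position 4: 'e' vs 'b' => DIFFER
  Position 5: 'e' vs 'e' => same
  Position 6: 'a' vs 'd' => DIFFER
Positions that differ: 6

6


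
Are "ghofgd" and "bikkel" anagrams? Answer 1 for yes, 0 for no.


Strings: "ghofgd", "bikkel"
Sorted first:  dfggho
Sorted second: beikkl
Differ at position 0: 'd' vs 'b' => not anagrams

0


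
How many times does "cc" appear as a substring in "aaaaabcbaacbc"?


Searching for "cc" in "aaaaabcbaacbc"
Scanning each position:
  Position 0: "aa" => no
  Position 1: "aa" => no
  Position 2: "aa" => no
  Position 3: "aa" => no
  Position 4: "ab" => no
  Position 5: "bc" => no
  Position 6: "cb" => no
  Position 7: "ba" => no
  Position 8: "aa" => no
  Position 9: "ac" => no
  Position 10: "cb" => no
  Position 11: "bc" => no
Total occurrences: 0

0


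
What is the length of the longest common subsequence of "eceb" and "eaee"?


LCS of "eceb" and "eaee"
DP table:
           e    a    e    e
      0    0    0    0    0
  e   0    1    1    1    1
  c   0    1    1    1    1
  e   0    1    1    2    2
  b   0    1    1    2    2
LCS length = dp[4][4] = 2

2


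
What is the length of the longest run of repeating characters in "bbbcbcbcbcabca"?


Input: "bbbcbcbcbcabca"
Scanning for longest run:
  Position 1 ('b'): continues run of 'b', length=2
  Position 2 ('b'): continues run of 'b', length=3
  Position 3 ('c'): new char, reset run to 1
  Position 4 ('b'): new char, reset run to 1
  Position 5 ('c'): new char, reset run to 1
  Position 6 ('b'): new char, reset run to 1
  Position 7 ('c'): new char, reset run to 1
  Position 8 ('b'): new char, reset run to 1
  Position 9 ('c'): new char, reset run to 1
  Position 10 ('a'): new char, reset run to 1
  Position 11 ('b'): new char, reset run to 1
  Position 12 ('c'): new char, reset run to 1
  Position 13 ('a'): new char, reset run to 1
Longest run: 'b' with length 3

3


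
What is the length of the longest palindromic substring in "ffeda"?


Input: "ffeda"
Checking substrings for palindromes:
  [0:2] "ff" (len 2) => palindrome
Longest palindromic substring: "ff" with length 2

2


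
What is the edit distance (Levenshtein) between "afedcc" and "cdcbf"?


Computing edit distance: "afedcc" -> "cdcbf"
DP table:
           c    d    c    b    f
      0    1    2    3    4    5
  a   1    1    2    3    4    5
  f   2    2    2    3    4    4
  e   3    3    3    3    4    5
  d   4    4    3    4    4    5
  c   5    4    4    3    4    5
  c   6    5    5    4    4    5
Edit distance = dp[6][5] = 5

5


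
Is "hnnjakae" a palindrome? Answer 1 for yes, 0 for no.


Input: hnnjakae
Reversed: eakajnnh
  Compare pos 0 ('h') with pos 7 ('e'): MISMATCH
  Compare pos 1 ('n') with pos 6 ('a'): MISMATCH
  Compare pos 2 ('n') with pos 5 ('k'): MISMATCH
  Compare pos 3 ('j') with pos 4 ('a'): MISMATCH
Result: not a palindrome

0


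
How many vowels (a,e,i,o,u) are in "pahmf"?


Input: pahmf
Checking each character:
  'p' at position 0: consonant
  'a' at position 1: vowel (running total: 1)
  'h' at position 2: consonant
  'm' at position 3: consonant
  'f' at position 4: consonant
Total vowels: 1

1


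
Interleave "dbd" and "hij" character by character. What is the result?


Interleaving "dbd" and "hij":
  Position 0: 'd' from first, 'h' from second => "dh"
  Position 1: 'b' from first, 'i' from second => "bi"
  Position 2: 'd' from first, 'j' from second => "dj"
Result: dhbidj

dhbidj


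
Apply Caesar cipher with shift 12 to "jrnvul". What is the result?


Caesar cipher: shift "jrnvul" by 12
  'j' (pos 9) + 12 = pos 21 = 'v'
  'r' (pos 17) + 12 = pos 3 = 'd'
  'n' (pos 13) + 12 = pos 25 = 'z'
  'v' (pos 21) + 12 = pos 7 = 'h'
  'u' (pos 20) + 12 = pos 6 = 'g'
  'l' (pos 11) + 12 = pos 23 = 'x'
Result: vdzhgx

vdzhgx


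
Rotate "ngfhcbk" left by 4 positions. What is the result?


Input: "ngfhcbk", rotate left by 4
First 4 characters: "ngfh"
Remaining characters: "cbk"
Concatenate remaining + first: "cbk" + "ngfh" = "cbkngfh"

cbkngfh


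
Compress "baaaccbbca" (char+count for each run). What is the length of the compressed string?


Input: baaaccbbca
Runs:
  'b' x 1 => "b1"
  'a' x 3 => "a3"
  'c' x 2 => "c2"
  'b' x 2 => "b2"
  'c' x 1 => "c1"
  'a' x 1 => "a1"
Compressed: "b1a3c2b2c1a1"
Compressed length: 12

12


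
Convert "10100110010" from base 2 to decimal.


Input: "10100110010" in base 2
Positional expansion:
  Digit '1' (value 1) x 2^10 = 1024
  Digit '0' (value 0) x 2^9 = 0
  Digit '1' (value 1) x 2^8 = 256
  Digit '0' (value 0) x 2^7 = 0
  Digit '0' (value 0) x 2^6 = 0
  Digit '1' (value 1) x 2^5 = 32
  Digit '1' (value 1) x 2^4 = 16
  Digit '0' (value 0) x 2^3 = 0
  Digit '0' (value 0) x 2^2 = 0
  Digit '1' (value 1) x 2^1 = 2
  Digit '0' (value 0) x 2^0 = 0
Sum = 1330

1330


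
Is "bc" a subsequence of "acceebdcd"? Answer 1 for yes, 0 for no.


Check if "bc" is a subsequence of "acceebdcd"
Greedy scan:
  Position 0 ('a'): no match needed
  Position 1 ('c'): no match needed
  Position 2 ('c'): no match needed
  Position 3 ('e'): no match needed
  Position 4 ('e'): no match needed
  Position 5 ('b'): matches sub[0] = 'b'
  Position 6 ('d'): no match needed
  Position 7 ('c'): matches sub[1] = 'c'
  Position 8 ('d'): no match needed
All 2 characters matched => is a subsequence

1


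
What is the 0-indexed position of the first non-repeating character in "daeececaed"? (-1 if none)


Input: daeececaed
Character frequencies:
  'a': 2
  'c': 2
  'd': 2
  'e': 4
Scanning left to right for freq == 1:
  Position 0 ('d'): freq=2, skip
  Position 1 ('a'): freq=2, skip
  Position 2 ('e'): freq=4, skip
  Position 3 ('e'): freq=4, skip
  Position 4 ('c'): freq=2, skip
  Position 5 ('e'): freq=4, skip
  Position 6 ('c'): freq=2, skip
  Position 7 ('a'): freq=2, skip
  Position 8 ('e'): freq=4, skip
  Position 9 ('d'): freq=2, skip
  No unique character found => answer = -1

-1


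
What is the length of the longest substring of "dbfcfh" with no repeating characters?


Input: "dbfcfh"
Sliding window (track last position of each char):
  Position 0 ('d'): window [0,0] length 1 -- new best
  Position 1 ('b'): window [0,1] length 2 -- new best
  Position 2 ('f'): window [0,2] length 3 -- new best
  Position 3 ('c'): window [0,3] length 4 -- new best
  Position 4 ('f'): repeat (last at 2), move window start to 3
  Position 4 ('f'): window [3,4] length 2
  Position 5 ('h'): window [3,5] length 3
Longest substring with no repeats: "dbfc" with length 4

4


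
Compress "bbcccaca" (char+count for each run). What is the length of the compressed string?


Input: bbcccaca
Runs:
  'b' x 2 => "b2"
  'c' x 3 => "c3"
  'a' x 1 => "a1"
  'c' x 1 => "c1"
  'a' x 1 => "a1"
Compressed: "b2c3a1c1a1"
Compressed length: 10

10


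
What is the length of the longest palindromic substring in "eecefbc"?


Input: "eecefbc"
Checking substrings for palindromes:
  [1:4] "ece" (len 3) => palindrome
  [0:2] "ee" (len 2) => palindrome
Longest palindromic substring: "ece" with length 3

3


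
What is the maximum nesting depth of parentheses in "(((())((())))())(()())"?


Input: "(((())((())))())(()())"
Tracking depth:
  Position 0 '(': depth becomes 1
  Position 1 '(': depth becomes 2
  Position 2 '(': depth becomes 3
  Position 3 '(': depth becomes 4
  Position 4 ')': depth becomes 3
  Position 5 ')': depth becomes 2
  Position 6 '(': depth becomes 3
  Position 7 '(': depth becomes 4
  Position 8 '(': depth becomes 5
  Position 9 ')': depth becomes 4
  Position 10 ')': depth becomes 3
  Position 11 ')': depth becomes 2
  Position 12 ')': depth becomes 1
  Position 13 '(': depth becomes 2
  Position 14 ')': depth becomes 1
  Position 15 ')': depth becomes 0
  Position 16 '(': depth becomes 1
  Position 17 '(': depth becomes 2
  Position 18 ')': depth becomes 1
  Position 19 '(': depth becomes 2
  Position 20 ')': depth becomes 1
  Position 21 ')': depth becomes 0
Maximum depth reached: 5

5


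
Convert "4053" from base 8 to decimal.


Input: "4053" in base 8
Positional expansion:
  Digit '4' (value 4) x 8^3 = 2048
  Digit '0' (value 0) x 8^2 = 0
  Digit '5' (value 5) x 8^1 = 40
  Digit '3' (value 3) x 8^0 = 3
Sum = 2091

2091


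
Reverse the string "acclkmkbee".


Input: acclkmkbee
Reading characters right to left:
  Position 9: 'e'
  Position 8: 'e'
  Position 7: 'b'
  Position 6: 'k'
  Position 5: 'm'
  Position 4: 'k'
  Position 3: 'l'
  Position 2: 'c'
  Position 1: 'c'
  Position 0: 'a'
Reversed: eebkmklcca

eebkmklcca


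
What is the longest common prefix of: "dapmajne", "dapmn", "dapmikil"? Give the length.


Words: dapmajne, dapmn, dapmikil
  Position 0: all 'd' => match
  Position 1: all 'a' => match
  Position 2: all 'p' => match
  Position 3: all 'm' => match
  Position 4: ('a', 'n', 'i') => mismatch, stop
LCP = "dapm" (length 4)

4


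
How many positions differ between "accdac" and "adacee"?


Comparing "accdac" and "adacee" position by position:
  Position 0: 'a' vs 'a' => same
  Position 1: 'c' vs 'd' => DIFFER
  Position 2: 'c' vs 'a' => DIFFER
  Position 3: 'd' vs 'c' => DIFFER
  Position 4: 'a' vs 'e' => DIFFER
  Position 5: 'c' vs 'e' => DIFFER
Positions that differ: 5

5


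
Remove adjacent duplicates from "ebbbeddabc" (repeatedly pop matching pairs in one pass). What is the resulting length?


Input: ebbbeddabc
Stack-based adjacent duplicate removal:
  Read 'e': push. Stack: e
  Read 'b': push. Stack: eb
  Read 'b': matches stack top 'b' => pop. Stack: e
  Read 'b': push. Stack: eb
  Read 'e': push. Stack: ebe
  Read 'd': push. Stack: ebed
  Read 'd': matches stack top 'd' => pop. Stack: ebe
  Read 'a': push. Stack: ebea
  Read 'b': push. Stack: ebeab
  Read 'c': push. Stack: ebeabc
Final stack: "ebeabc" (length 6)

6


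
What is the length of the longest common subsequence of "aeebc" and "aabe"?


LCS of "aeebc" and "aabe"
DP table:
           a    a    b    e
      0    0    0    0    0
  a   0    1    1    1    1
  e   0    1    1    1    2
  e   0    1    1    1    2
  b   0    1    1    2    2
  c   0    1    1    2    2
LCS length = dp[5][4] = 2

2


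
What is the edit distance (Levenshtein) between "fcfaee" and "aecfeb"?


Computing edit distance: "fcfaee" -> "aecfeb"
DP table:
           a    e    c    f    e    b
      0    1    2    3    4    5    6
  f   1    1    2    3    3    4    5
  c   2    2    2    2    3    4    5
  f   3    3    3    3    2    3    4
  a   4    3    4    4    3    3    4
  e   5    4    3    4    4    3    4
  e   6    5    4    4    5    4    4
Edit distance = dp[6][6] = 4

4


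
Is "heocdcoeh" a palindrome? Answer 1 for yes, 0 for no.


Input: heocdcoeh
Reversed: heocdcoeh
  Compare pos 0 ('h') with pos 8 ('h'): match
  Compare pos 1 ('e') with pos 7 ('e'): match
  Compare pos 2 ('o') with pos 6 ('o'): match
  Compare pos 3 ('c') with pos 5 ('c'): match
Result: palindrome

1


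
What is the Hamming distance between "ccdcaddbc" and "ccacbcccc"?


Comparing "ccdcaddbc" and "ccacbcccc" position by position:
  Position 0: 'c' vs 'c' => same
  Position 1: 'c' vs 'c' => same
  Position 2: 'd' vs 'a' => differ
  Position 3: 'c' vs 'c' => same
  Position 4: 'a' vs 'b' => differ
  Position 5: 'd' vs 'c' => differ
  Position 6: 'd' vs 'c' => differ
  Position 7: 'b' vs 'c' => differ
  Position 8: 'c' vs 'c' => same
Total differences (Hamming distance): 5

5


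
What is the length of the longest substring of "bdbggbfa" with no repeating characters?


Input: "bdbggbfa"
Sliding window (track last position of each char):
  Position 0 ('b'): window [0,0] length 1 -- new best
  Position 1 ('d'): window [0,1] length 2 -- new best
  Position 2 ('b'): repeat (last at 0), move window start to 1
  Position 2 ('b'): window [1,2] length 2
  Position 3 ('g'): window [1,3] length 3 -- new best
  Position 4 ('g'): repeat (last at 3), move window start to 4
  Position 4 ('g'): window [4,4] length 1
  Position 5 ('b'): window [4,5] length 2
  Position 6 ('f'): window [4,6] length 3
  Position 7 ('a'): window [4,7] length 4 -- new best
Longest substring with no repeats: "gbfa" with length 4

4


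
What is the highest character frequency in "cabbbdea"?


Input: cabbbdea
Character counts:
  'a': 2
  'b': 3
  'c': 1
  'd': 1
  'e': 1
Maximum frequency: 3

3


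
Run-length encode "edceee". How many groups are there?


Input: edceee
Scanning for consecutive runs:
  Group 1: 'e' x 1 (positions 0-0)
  Group 2: 'd' x 1 (positions 1-1)
  Group 3: 'c' x 1 (positions 2-2)
  Group 4: 'e' x 3 (positions 3-5)
Total groups: 4

4


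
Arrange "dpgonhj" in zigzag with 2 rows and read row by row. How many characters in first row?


Zigzag "dpgonhj" into 2 rows:
Placing characters:
  'd' => row 0
  'p' => row 1
  'g' => row 0
  'o' => row 1
  'n' => row 0
  'h' => row 1
  'j' => row 0
Rows:
  Row 0: "dgnj"
  Row 1: "poh"
First row length: 4

4


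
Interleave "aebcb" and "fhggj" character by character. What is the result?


Interleaving "aebcb" and "fhggj":
  Position 0: 'a' from first, 'f' from second => "af"
  Position 1: 'e' from first, 'h' from second => "eh"
  Position 2: 'b' from first, 'g' from second => "bg"
  Position 3: 'c' from first, 'g' from second => "cg"
  Position 4: 'b' from first, 'j' from second => "bj"
Result: afehbgcgbj

afehbgcgbj


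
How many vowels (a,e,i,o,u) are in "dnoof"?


Input: dnoof
Checking each character:
  'd' at position 0: consonant
  'n' at position 1: consonant
  'o' at position 2: vowel (running total: 1)
  'o' at position 3: vowel (running total: 2)
  'f' at position 4: consonant
Total vowels: 2

2


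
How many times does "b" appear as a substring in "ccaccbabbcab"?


Searching for "b" in "ccaccbabbcab"
Scanning each position:
  Position 0: "c" => no
  Position 1: "c" => no
  Position 2: "a" => no
  Position 3: "c" => no
  Position 4: "c" => no
  Position 5: "b" => MATCH
  Position 6: "a" => no
  Position 7: "b" => MATCH
  Position 8: "b" => MATCH
  Position 9: "c" => no
  Position 10: "a" => no
  Position 11: "b" => MATCH
Total occurrences: 4

4


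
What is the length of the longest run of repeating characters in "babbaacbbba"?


Input: "babbaacbbba"
Scanning for longest run:
  Position 1 ('a'): new char, reset run to 1
  Position 2 ('b'): new char, reset run to 1
  Position 3 ('b'): continues run of 'b', length=2
  Position 4 ('a'): new char, reset run to 1
  Position 5 ('a'): continues run of 'a', length=2
  Position 6 ('c'): new char, reset run to 1
  Position 7 ('b'): new char, reset run to 1
  Position 8 ('b'): continues run of 'b', length=2
  Position 9 ('b'): continues run of 'b', length=3
  Position 10 ('a'): new char, reset run to 1
Longest run: 'b' with length 3

3


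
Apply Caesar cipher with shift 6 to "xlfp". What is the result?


Caesar cipher: shift "xlfp" by 6
  'x' (pos 23) + 6 = pos 3 = 'd'
  'l' (pos 11) + 6 = pos 17 = 'r'
  'f' (pos 5) + 6 = pos 11 = 'l'
  'p' (pos 15) + 6 = pos 21 = 'v'
Result: drlv

drlv


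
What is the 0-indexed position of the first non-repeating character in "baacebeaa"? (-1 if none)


Input: baacebeaa
Character frequencies:
  'a': 4
  'b': 2
  'c': 1
  'e': 2
Scanning left to right for freq == 1:
  Position 0 ('b'): freq=2, skip
  Position 1 ('a'): freq=4, skip
  Position 2 ('a'): freq=4, skip
  Position 3 ('c'): unique! => answer = 3

3


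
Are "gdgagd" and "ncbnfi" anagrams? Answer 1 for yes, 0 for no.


Strings: "gdgagd", "ncbnfi"
Sorted first:  addggg
Sorted second: bcfinn
Differ at position 0: 'a' vs 'b' => not anagrams

0


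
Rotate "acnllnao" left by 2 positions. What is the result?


Input: "acnllnao", rotate left by 2
First 2 characters: "ac"
Remaining characters: "nllnao"
Concatenate remaining + first: "nllnao" + "ac" = "nllnaoac"

nllnaoac


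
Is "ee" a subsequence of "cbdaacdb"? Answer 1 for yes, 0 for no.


Check if "ee" is a subsequence of "cbdaacdb"
Greedy scan:
  Position 0 ('c'): no match needed
  Position 1 ('b'): no match needed
  Position 2 ('d'): no match needed
  Position 3 ('a'): no match needed
  Position 4 ('a'): no match needed
  Position 5 ('c'): no match needed
  Position 6 ('d'): no match needed
  Position 7 ('b'): no match needed
Only matched 0/2 characters => not a subsequence

0


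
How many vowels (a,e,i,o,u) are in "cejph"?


Input: cejph
Checking each character:
  'c' at position 0: consonant
  'e' at position 1: vowel (running total: 1)
  'j' at position 2: consonant
  'p' at position 3: consonant
  'h' at position 4: consonant
Total vowels: 1

1


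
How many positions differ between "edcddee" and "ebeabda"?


Comparing "edcddee" and "ebeabda" position by position:
  Position 0: 'e' vs 'e' => same
  Position 1: 'd' vs 'b' => DIFFER
  Position 2: 'c' vs 'e' => DIFFER
  Position 3: 'd' vs 'a' => DIFFER
  Position 4: 'd' vs 'b' => DIFFER
  Position 5: 'e' vs 'd' => DIFFER
  Position 6: 'e' vs 'a' => DIFFER
Positions that differ: 6

6


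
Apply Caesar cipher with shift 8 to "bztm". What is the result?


Caesar cipher: shift "bztm" by 8
  'b' (pos 1) + 8 = pos 9 = 'j'
  'z' (pos 25) + 8 = pos 7 = 'h'
  't' (pos 19) + 8 = pos 1 = 'b'
  'm' (pos 12) + 8 = pos 20 = 'u'
Result: jhbu

jhbu


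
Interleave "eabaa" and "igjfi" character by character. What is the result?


Interleaving "eabaa" and "igjfi":
  Position 0: 'e' from first, 'i' from second => "ei"
  Position 1: 'a' from first, 'g' from second => "ag"
  Position 2: 'b' from first, 'j' from second => "bj"
  Position 3: 'a' from first, 'f' from second => "af"
  Position 4: 'a' from first, 'i' from second => "ai"
Result: eiagbjafai

eiagbjafai


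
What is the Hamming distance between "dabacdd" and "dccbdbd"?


Comparing "dabacdd" and "dccbdbd" position by position:
  Position 0: 'd' vs 'd' => same
  Position 1: 'a' vs 'c' => differ
  Position 2: 'b' vs 'c' => differ
  Position 3: 'a' vs 'b' => differ
  Position 4: 'c' vs 'd' => differ
  Position 5: 'd' vs 'b' => differ
  Position 6: 'd' vs 'd' => same
Total differences (Hamming distance): 5

5


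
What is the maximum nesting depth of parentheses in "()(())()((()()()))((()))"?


Input: "()(())()((()()()))((()))"
Tracking depth:
  Position 0 '(': depth becomes 1
  Position 1 ')': depth becomes 0
  Position 2 '(': depth becomes 1
  Position 3 '(': depth becomes 2
  Position 4 ')': depth becomes 1
  Position 5 ')': depth becomes 0
  Position 6 '(': depth becomes 1
  Position 7 ')': depth becomes 0
  Position 8 '(': depth becomes 1
  Position 9 '(': depth becomes 2
  Position 10 '(': depth becomes 3
  Position 11 ')': depth becomes 2
  Position 12 '(': depth becomes 3
  Position 13 ')': depth becomes 2
  Position 14 '(': depth becomes 3
  Position 15 ')': depth becomes 2
  Position 16 ')': depth becomes 1
  Position 17 ')': depth becomes 0
  Position 18 '(': depth becomes 1
  Position 19 '(': depth becomes 2
  Position 20 '(': depth becomes 3
  Position 21 ')': depth becomes 2
  Position 22 ')': depth becomes 1
  Position 23 ')': depth becomes 0
Maximum depth reached: 3

3


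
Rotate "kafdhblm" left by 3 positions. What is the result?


Input: "kafdhblm", rotate left by 3
First 3 characters: "kaf"
Remaining characters: "dhblm"
Concatenate remaining + first: "dhblm" + "kaf" = "dhblmkaf"

dhblmkaf


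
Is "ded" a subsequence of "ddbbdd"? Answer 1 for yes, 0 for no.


Check if "ded" is a subsequence of "ddbbdd"
Greedy scan:
  Position 0 ('d'): matches sub[0] = 'd'
  Position 1 ('d'): no match needed
  Position 2 ('b'): no match needed
  Position 3 ('b'): no match needed
  Position 4 ('d'): no match needed
  Position 5 ('d'): no match needed
Only matched 1/3 characters => not a subsequence

0


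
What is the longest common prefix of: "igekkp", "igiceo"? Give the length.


Words: igekkp, igiceo
  Position 0: all 'i' => match
  Position 1: all 'g' => match
  Position 2: ('e', 'i') => mismatch, stop
LCP = "ig" (length 2)

2


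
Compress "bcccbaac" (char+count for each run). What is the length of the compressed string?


Input: bcccbaac
Runs:
  'b' x 1 => "b1"
  'c' x 3 => "c3"
  'b' x 1 => "b1"
  'a' x 2 => "a2"
  'c' x 1 => "c1"
Compressed: "b1c3b1a2c1"
Compressed length: 10

10


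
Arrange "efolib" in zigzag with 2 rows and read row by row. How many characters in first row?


Zigzag "efolib" into 2 rows:
Placing characters:
  'e' => row 0
  'f' => row 1
  'o' => row 0
  'l' => row 1
  'i' => row 0
  'b' => row 1
Rows:
  Row 0: "eoi"
  Row 1: "flb"
First row length: 3

3


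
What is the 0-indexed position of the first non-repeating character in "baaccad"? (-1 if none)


Input: baaccad
Character frequencies:
  'a': 3
  'b': 1
  'c': 2
  'd': 1
Scanning left to right for freq == 1:
  Position 0 ('b'): unique! => answer = 0

0


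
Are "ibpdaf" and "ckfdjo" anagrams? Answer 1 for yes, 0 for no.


Strings: "ibpdaf", "ckfdjo"
Sorted first:  abdfip
Sorted second: cdfjko
Differ at position 0: 'a' vs 'c' => not anagrams

0


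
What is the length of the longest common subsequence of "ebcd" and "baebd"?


LCS of "ebcd" and "baebd"
DP table:
           b    a    e    b    d
      0    0    0    0    0    0
  e   0    0    0    1    1    1
  b   0    1    1    1    2    2
  c   0    1    1    1    2    2
  d   0    1    1    1    2    3
LCS length = dp[4][5] = 3

3


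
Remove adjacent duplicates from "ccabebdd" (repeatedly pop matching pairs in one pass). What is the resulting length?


Input: ccabebdd
Stack-based adjacent duplicate removal:
  Read 'c': push. Stack: c
  Read 'c': matches stack top 'c' => pop. Stack: (empty)
  Read 'a': push. Stack: a
  Read 'b': push. Stack: ab
  Read 'e': push. Stack: abe
  Read 'b': push. Stack: abeb
  Read 'd': push. Stack: abebd
  Read 'd': matches stack top 'd' => pop. Stack: abeb
Final stack: "abeb" (length 4)

4


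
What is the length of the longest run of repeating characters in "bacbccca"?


Input: "bacbccca"
Scanning for longest run:
  Position 1 ('a'): new char, reset run to 1
  Position 2 ('c'): new char, reset run to 1
  Position 3 ('b'): new char, reset run to 1
  Position 4 ('c'): new char, reset run to 1
  Position 5 ('c'): continues run of 'c', length=2
  Position 6 ('c'): continues run of 'c', length=3
  Position 7 ('a'): new char, reset run to 1
Longest run: 'c' with length 3

3


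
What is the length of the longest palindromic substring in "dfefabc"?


Input: "dfefabc"
Checking substrings for palindromes:
  [1:4] "fef" (len 3) => palindrome
Longest palindromic substring: "fef" with length 3

3


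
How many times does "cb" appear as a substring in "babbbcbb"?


Searching for "cb" in "babbbcbb"
Scanning each position:
  Position 0: "ba" => no
  Position 1: "ab" => no
  Position 2: "bb" => no
  Position 3: "bb" => no
  Position 4: "bc" => no
  Position 5: "cb" => MATCH
  Position 6: "bb" => no
Total occurrences: 1

1


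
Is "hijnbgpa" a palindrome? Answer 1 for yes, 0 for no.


Input: hijnbgpa
Reversed: apgbnjih
  Compare pos 0 ('h') with pos 7 ('a'): MISMATCH
  Compare pos 1 ('i') with pos 6 ('p'): MISMATCH
  Compare pos 2 ('j') with pos 5 ('g'): MISMATCH
  Compare pos 3 ('n') with pos 4 ('b'): MISMATCH
Result: not a palindrome

0


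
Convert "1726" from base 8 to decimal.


Input: "1726" in base 8
Positional expansion:
  Digit '1' (value 1) x 8^3 = 512
  Digit '7' (value 7) x 8^2 = 448
  Digit '2' (value 2) x 8^1 = 16
  Digit '6' (value 6) x 8^0 = 6
Sum = 982

982


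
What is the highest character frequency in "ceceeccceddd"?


Input: ceceeccceddd
Character counts:
  'c': 5
  'd': 3
  'e': 4
Maximum frequency: 5

5


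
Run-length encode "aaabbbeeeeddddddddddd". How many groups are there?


Input: aaabbbeeeeddddddddddd
Scanning for consecutive runs:
  Group 1: 'a' x 3 (positions 0-2)
  Group 2: 'b' x 3 (positions 3-5)
  Group 3: 'e' x 4 (positions 6-9)
  Group 4: 'd' x 11 (positions 10-20)
Total groups: 4

4


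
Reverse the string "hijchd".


Input: hijchd
Reading characters right to left:
  Position 5: 'd'
  Position 4: 'h'
  Position 3: 'c'
  Position 2: 'j'
  Position 1: 'i'
  Position 0: 'h'
Reversed: dhcjih

dhcjih


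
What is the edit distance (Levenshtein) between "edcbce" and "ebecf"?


Computing edit distance: "edcbce" -> "ebecf"
DP table:
           e    b    e    c    f
      0    1    2    3    4    5
  e   1    0    1    2    3    4
  d   2    1    1    2    3    4
  c   3    2    2    2    2    3
  b   4    3    2    3    3    3
  c   5    4    3    3    3    4
  e   6    5    4    3    4    4
Edit distance = dp[6][5] = 4

4


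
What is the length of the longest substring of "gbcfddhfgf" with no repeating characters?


Input: "gbcfddhfgf"
Sliding window (track last position of each char):
  Position 0 ('g'): window [0,0] length 1 -- new best
  Position 1 ('b'): window [0,1] length 2 -- new best
  Position 2 ('c'): window [0,2] length 3 -- new best
  Position 3 ('f'): window [0,3] length 4 -- new best
  Position 4 ('d'): window [0,4] length 5 -- new best
  Position 5 ('d'): repeat (last at 4), move window start to 5
  Position 5 ('d'): window [5,5] length 1
  Position 6 ('h'): window [5,6] length 2
  Position 7 ('f'): window [5,7] length 3
  Position 8 ('g'): window [5,8] length 4
  Position 9 ('f'): repeat (last at 7), move window start to 8
  Position 9 ('f'): window [8,9] length 2
Longest substring with no repeats: "gbcfd" with length 5

5


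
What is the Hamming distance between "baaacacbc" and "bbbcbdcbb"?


Comparing "baaacacbc" and "bbbcbdcbb" position by position:
  Position 0: 'b' vs 'b' => same
  Position 1: 'a' vs 'b' => differ
  Position 2: 'a' vs 'b' => differ
  Position 3: 'a' vs 'c' => differ
  Position 4: 'c' vs 'b' => differ
  Position 5: 'a' vs 'd' => differ
  Position 6: 'c' vs 'c' => same
  Position 7: 'b' vs 'b' => same
  Position 8: 'c' vs 'b' => differ
Total differences (Hamming distance): 6

6


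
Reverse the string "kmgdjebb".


Input: kmgdjebb
Reading characters right to left:
  Position 7: 'b'
  Position 6: 'b'
  Position 5: 'e'
  Position 4: 'j'
  Position 3: 'd'
  Position 2: 'g'
  Position 1: 'm'
  Position 0: 'k'
Reversed: bbejdgmk

bbejdgmk


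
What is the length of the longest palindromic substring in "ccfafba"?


Input: "ccfafba"
Checking substrings for palindromes:
  [2:5] "faf" (len 3) => palindrome
  [0:2] "cc" (len 2) => palindrome
Longest palindromic substring: "faf" with length 3

3


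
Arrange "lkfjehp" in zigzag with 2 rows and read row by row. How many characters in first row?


Zigzag "lkfjehp" into 2 rows:
Placing characters:
  'l' => row 0
  'k' => row 1
  'f' => row 0
  'j' => row 1
  'e' => row 0
  'h' => row 1
  'p' => row 0
Rows:
  Row 0: "lfep"
  Row 1: "kjh"
First row length: 4

4


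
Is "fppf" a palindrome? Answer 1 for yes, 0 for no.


Input: fppf
Reversed: fppf
  Compare pos 0 ('f') with pos 3 ('f'): match
  Compare pos 1 ('p') with pos 2 ('p'): match
Result: palindrome

1


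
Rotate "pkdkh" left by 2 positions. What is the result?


Input: "pkdkh", rotate left by 2
First 2 characters: "pk"
Remaining characters: "dkh"
Concatenate remaining + first: "dkh" + "pk" = "dkhpk"

dkhpk


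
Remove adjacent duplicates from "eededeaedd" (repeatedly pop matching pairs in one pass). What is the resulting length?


Input: eededeaedd
Stack-based adjacent duplicate removal:
  Read 'e': push. Stack: e
  Read 'e': matches stack top 'e' => pop. Stack: (empty)
  Read 'd': push. Stack: d
  Read 'e': push. Stack: de
  Read 'd': push. Stack: ded
  Read 'e': push. Stack: dede
  Read 'a': push. Stack: dedea
  Read 'e': push. Stack: dedeae
  Read 'd': push. Stack: dedeaed
  Read 'd': matches stack top 'd' => pop. Stack: dedeae
Final stack: "dedeae" (length 6)

6


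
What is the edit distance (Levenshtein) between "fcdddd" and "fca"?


Computing edit distance: "fcdddd" -> "fca"
DP table:
           f    c    a
      0    1    2    3
  f   1    0    1    2
  c   2    1    0    1
  d   3    2    1    1
  d   4    3    2    2
  d   5    4    3    3
  d   6    5    4    4
Edit distance = dp[6][3] = 4

4


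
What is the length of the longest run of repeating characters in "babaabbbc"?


Input: "babaabbbc"
Scanning for longest run:
  Position 1 ('a'): new char, reset run to 1
  Position 2 ('b'): new char, reset run to 1
  Position 3 ('a'): new char, reset run to 1
  Position 4 ('a'): continues run of 'a', length=2
  Position 5 ('b'): new char, reset run to 1
  Position 6 ('b'): continues run of 'b', length=2
  Position 7 ('b'): continues run of 'b', length=3
  Position 8 ('c'): new char, reset run to 1
Longest run: 'b' with length 3

3


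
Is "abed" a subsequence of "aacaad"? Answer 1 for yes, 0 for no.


Check if "abed" is a subsequence of "aacaad"
Greedy scan:
  Position 0 ('a'): matches sub[0] = 'a'
  Position 1 ('a'): no match needed
  Position 2 ('c'): no match needed
  Position 3 ('a'): no match needed
  Position 4 ('a'): no match needed
  Position 5 ('d'): no match needed
Only matched 1/4 characters => not a subsequence

0


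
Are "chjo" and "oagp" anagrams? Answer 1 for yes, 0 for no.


Strings: "chjo", "oagp"
Sorted first:  chjo
Sorted second: agop
Differ at position 0: 'c' vs 'a' => not anagrams

0


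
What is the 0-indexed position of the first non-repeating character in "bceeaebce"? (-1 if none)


Input: bceeaebce
Character frequencies:
  'a': 1
  'b': 2
  'c': 2
  'e': 4
Scanning left to right for freq == 1:
  Position 0 ('b'): freq=2, skip
  Position 1 ('c'): freq=2, skip
  Position 2 ('e'): freq=4, skip
  Position 3 ('e'): freq=4, skip
  Position 4 ('a'): unique! => answer = 4

4


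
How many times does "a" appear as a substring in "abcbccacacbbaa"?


Searching for "a" in "abcbccacacbbaa"
Scanning each position:
  Position 0: "a" => MATCH
  Position 1: "b" => no
  Position 2: "c" => no
  Position 3: "b" => no
  Position 4: "c" => no
  Position 5: "c" => no
  Position 6: "a" => MATCH
  Position 7: "c" => no
  Position 8: "a" => MATCH
  Position 9: "c" => no
  Position 10: "b" => no
  Position 11: "b" => no
  Position 12: "a" => MATCH
  Position 13: "a" => MATCH
Total occurrences: 5

5


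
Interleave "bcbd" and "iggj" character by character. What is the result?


Interleaving "bcbd" and "iggj":
  Position 0: 'b' from first, 'i' from second => "bi"
  Position 1: 'c' from first, 'g' from second => "cg"
  Position 2: 'b' from first, 'g' from second => "bg"
  Position 3: 'd' from first, 'j' from second => "dj"
Result: bicgbgdj

bicgbgdj


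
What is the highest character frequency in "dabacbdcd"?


Input: dabacbdcd
Character counts:
  'a': 2
  'b': 2
  'c': 2
  'd': 3
Maximum frequency: 3

3


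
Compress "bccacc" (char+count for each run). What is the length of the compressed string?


Input: bccacc
Runs:
  'b' x 1 => "b1"
  'c' x 2 => "c2"
  'a' x 1 => "a1"
  'c' x 2 => "c2"
Compressed: "b1c2a1c2"
Compressed length: 8

8


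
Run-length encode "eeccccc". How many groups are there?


Input: eeccccc
Scanning for consecutive runs:
  Group 1: 'e' x 2 (positions 0-1)
  Group 2: 'c' x 5 (positions 2-6)
Total groups: 2

2


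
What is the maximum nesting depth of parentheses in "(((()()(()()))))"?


Input: "(((()()(()()))))"
Tracking depth:
  Position 0 '(': depth becomes 1
  Position 1 '(': depth becomes 2
  Position 2 '(': depth becomes 3
  Position 3 '(': depth becomes 4
  Position 4 ')': depth becomes 3
  Position 5 '(': depth becomes 4
  Position 6 ')': depth becomes 3
  Position 7 '(': depth becomes 4
  Position 8 '(': depth becomes 5
  Position 9 ')': depth becomes 4
  Position 10 '(': depth becomes 5
  Position 11 ')': depth becomes 4
  Position 12 ')': depth becomes 3
  Position 13 ')': depth becomes 2
  Position 14 ')': depth becomes 1
  Position 15 ')': depth becomes 0
Maximum depth reached: 5

5


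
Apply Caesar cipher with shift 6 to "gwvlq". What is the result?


Caesar cipher: shift "gwvlq" by 6
  'g' (pos 6) + 6 = pos 12 = 'm'
  'w' (pos 22) + 6 = pos 2 = 'c'
  'v' (pos 21) + 6 = pos 1 = 'b'
  'l' (pos 11) + 6 = pos 17 = 'r'
  'q' (pos 16) + 6 = pos 22 = 'w'
Result: mcbrw

mcbrw


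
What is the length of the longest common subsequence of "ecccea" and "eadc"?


LCS of "ecccea" and "eadc"
DP table:
           e    a    d    c
      0    0    0    0    0
  e   0    1    1    1    1
  c   0    1    1    1    2
  c   0    1    1    1    2
  c   0    1    1    1    2
  e   0    1    1    1    2
  a   0    1    2    2    2
LCS length = dp[6][4] = 2

2


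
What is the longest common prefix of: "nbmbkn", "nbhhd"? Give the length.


Words: nbmbkn, nbhhd
  Position 0: all 'n' => match
  Position 1: all 'b' => match
  Position 2: ('m', 'h') => mismatch, stop
LCP = "nb" (length 2)

2


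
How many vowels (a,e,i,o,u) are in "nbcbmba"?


Input: nbcbmba
Checking each character:
  'n' at position 0: consonant
  'b' at position 1: consonant
  'c' at position 2: consonant
  'b' at position 3: consonant
  'm' at position 4: consonant
  'b' at position 5: consonant
  'a' at position 6: vowel (running total: 1)
Total vowels: 1

1


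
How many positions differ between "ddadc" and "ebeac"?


Comparing "ddadc" and "ebeac" position by position:
  Position 0: 'd' vs 'e' => DIFFER
  Position 1: 'd' vs 'b' => DIFFER
  Position 2: 'a' vs 'e' => DIFFER
  Position 3: 'd' vs 'a' => DIFFER
  Position 4: 'c' vs 'c' => same
Positions that differ: 4

4


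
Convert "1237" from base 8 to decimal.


Input: "1237" in base 8
Positional expansion:
  Digit '1' (value 1) x 8^3 = 512
  Digit '2' (value 2) x 8^2 = 128
  Digit '3' (value 3) x 8^1 = 24
  Digit '7' (value 7) x 8^0 = 7
Sum = 671

671


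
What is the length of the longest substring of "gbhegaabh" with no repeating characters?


Input: "gbhegaabh"
Sliding window (track last position of each char):
  Position 0 ('g'): window [0,0] length 1 -- new best
  Position 1 ('b'): window [0,1] length 2 -- new best
  Position 2 ('h'): window [0,2] length 3 -- new best
  Position 3 ('e'): window [0,3] length 4 -- new best
  Position 4 ('g'): repeat (last at 0), move window start to 1
  Position 4 ('g'): window [1,4] length 4
  Position 5 ('a'): window [1,5] length 5 -- new best
  Position 6 ('a'): repeat (last at 5), move window start to 6
  Position 6 ('a'): window [6,6] length 1
  Position 7 ('b'): window [6,7] length 2
  Position 8 ('h'): window [6,8] length 3
Longest substring with no repeats: "bhega" with length 5

5


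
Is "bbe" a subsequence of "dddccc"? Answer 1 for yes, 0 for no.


Check if "bbe" is a subsequence of "dddccc"
Greedy scan:
  Position 0 ('d'): no match needed
  Position 1 ('d'): no match needed
  Position 2 ('d'): no match needed
  Position 3 ('c'): no match needed
  Position 4 ('c'): no match needed
  Position 5 ('c'): no match needed
Only matched 0/3 characters => not a subsequence

0


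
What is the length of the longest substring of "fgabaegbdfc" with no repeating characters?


Input: "fgabaegbdfc"
Sliding window (track last position of each char):
  Position 0 ('f'): window [0,0] length 1 -- new best
  Position 1 ('g'): window [0,1] length 2 -- new best
  Position 2 ('a'): window [0,2] length 3 -- new best
  Position 3 ('b'): window [0,3] length 4 -- new best
  Position 4 ('a'): repeat (last at 2), move window start to 3
  Position 4 ('a'): window [3,4] length 2
  Position 5 ('e'): window [3,5] length 3
  Position 6 ('g'): window [3,6] length 4
  Position 7 ('b'): repeat (last at 3), move window start to 4
  Position 7 ('b'): window [4,7] length 4
  Position 8 ('d'): window [4,8] length 5 -- new best
  Position 9 ('f'): window [4,9] length 6 -- new best
  Position 10 ('c'): window [4,10] length 7 -- new best
Longest substring with no repeats: "aegbdfc" with length 7

7


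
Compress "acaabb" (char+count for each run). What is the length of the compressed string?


Input: acaabb
Runs:
  'a' x 1 => "a1"
  'c' x 1 => "c1"
  'a' x 2 => "a2"
  'b' x 2 => "b2"
Compressed: "a1c1a2b2"
Compressed length: 8

8


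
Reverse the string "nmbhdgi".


Input: nmbhdgi
Reading characters right to left:
  Position 6: 'i'
  Position 5: 'g'
  Position 4: 'd'
  Position 3: 'h'
  Position 2: 'b'
  Position 1: 'm'
  Position 0: 'n'
Reversed: igdhbmn

igdhbmn


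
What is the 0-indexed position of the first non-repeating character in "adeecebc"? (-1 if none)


Input: adeecebc
Character frequencies:
  'a': 1
  'b': 1
  'c': 2
  'd': 1
  'e': 3
Scanning left to right for freq == 1:
  Position 0 ('a'): unique! => answer = 0

0


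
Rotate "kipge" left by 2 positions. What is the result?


Input: "kipge", rotate left by 2
First 2 characters: "ki"
Remaining characters: "pge"
Concatenate remaining + first: "pge" + "ki" = "pgeki"

pgeki


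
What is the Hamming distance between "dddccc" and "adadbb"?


Comparing "dddccc" and "adadbb" position by position:
  Position 0: 'd' vs 'a' => differ
  Position 1: 'd' vs 'd' => same
  Position 2: 'd' vs 'a' => differ
  Position 3: 'c' vs 'd' => differ
  Position 4: 'c' vs 'b' => differ
  Position 5: 'c' vs 'b' => differ
Total differences (Hamming distance): 5

5
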